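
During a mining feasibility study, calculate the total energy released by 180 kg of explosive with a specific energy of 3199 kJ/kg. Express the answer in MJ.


575.82 MJ

Energy = mass * specific_energy / 1000
= 180 * 3199 / 1000
= 575820 / 1000
= 575.82 MJ


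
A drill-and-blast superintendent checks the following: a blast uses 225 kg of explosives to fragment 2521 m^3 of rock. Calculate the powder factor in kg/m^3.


0.0893 kg/m^3

Powder factor = explosive mass / rock volume
= 225 / 2521
= 0.0893 kg/m^3


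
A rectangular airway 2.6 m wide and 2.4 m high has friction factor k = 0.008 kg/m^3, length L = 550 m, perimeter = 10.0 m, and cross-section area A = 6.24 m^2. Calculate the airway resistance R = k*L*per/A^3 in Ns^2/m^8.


Compute the numerator:
k * L * per = 0.008 * 550 * 10.0
= 44
Compute the denominator:
A^3 = 6.24^3 = 242.970624
Resistance:
R = 44 / 242.970624
= 0.1811 Ns^2/m^8

0.1811 Ns^2/m^8


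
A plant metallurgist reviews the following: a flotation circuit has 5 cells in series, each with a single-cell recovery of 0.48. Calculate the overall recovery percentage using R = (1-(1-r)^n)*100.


Complement of single-cell recovery:
1 - r = 1 - 0.48 = 0.52
Raise to power n:
(1 - r)^5 = 0.52^5 = 0.0380204032
Overall recovery:
R = (1 - 0.0380204032) * 100
= 96.198%

96.198%


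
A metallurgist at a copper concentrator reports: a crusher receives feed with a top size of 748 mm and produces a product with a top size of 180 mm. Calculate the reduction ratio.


4.1556

Reduction ratio = feed size / product size
= 748 / 180
= 4.1556


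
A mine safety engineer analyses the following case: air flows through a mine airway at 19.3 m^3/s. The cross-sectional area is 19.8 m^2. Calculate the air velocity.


Velocity = flow rate / cross-sectional area
= 19.3 / 19.8
= 0.9747 m/s

0.9747 m/s


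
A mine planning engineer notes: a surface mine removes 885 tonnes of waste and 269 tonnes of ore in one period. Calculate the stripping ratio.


3.29

Stripping ratio = waste tonnage / ore tonnage
= 885 / 269
= 3.29


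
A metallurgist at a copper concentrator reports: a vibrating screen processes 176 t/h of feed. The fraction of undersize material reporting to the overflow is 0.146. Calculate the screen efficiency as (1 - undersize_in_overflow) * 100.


85.4%

Screen efficiency = (1 - fraction of undersize in overflow) * 100
= (1 - 0.146) * 100
= 0.854 * 100
= 85.4%


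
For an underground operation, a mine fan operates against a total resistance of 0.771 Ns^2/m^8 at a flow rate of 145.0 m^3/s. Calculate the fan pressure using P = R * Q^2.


Compute Q^2:
Q^2 = 145.0^2 = 21025.0
Compute pressure:
P = R * Q^2 = 0.771 * 21025.0
= 16210.275 Pa

16210.275 Pa


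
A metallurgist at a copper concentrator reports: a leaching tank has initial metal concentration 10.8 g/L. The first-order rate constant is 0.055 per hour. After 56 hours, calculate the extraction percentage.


Compute the exponent:
-k * t = -0.055 * 56 = -3.08
Remaining concentration:
C = 10.8 * exp(-3.08)
= 10.8 * 0.04595925665
= 0.4963599718 g/L
Extracted = 10.8 - 0.4963599718 = 10.30364003 g/L
Extraction % = 10.30364003 / 10.8 * 100
= 95.4041%

95.4041%


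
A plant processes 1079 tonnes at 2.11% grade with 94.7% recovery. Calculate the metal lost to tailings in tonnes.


Total metal in feed:
= 1079 * 2.11 / 100 = 22.7669 tonnes
Metal recovered:
= 22.7669 * 94.7 / 100 = 21.5602543 tonnes
Metal lost to tailings:
= 22.7669 - 21.5602543
= 1.2066 tonnes

1.2066 tonnes


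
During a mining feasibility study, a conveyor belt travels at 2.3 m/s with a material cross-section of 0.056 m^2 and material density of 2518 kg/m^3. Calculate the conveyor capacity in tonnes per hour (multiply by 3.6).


Volumetric flow = speed * area
= 2.3 * 0.056 = 0.1288 m^3/s
Mass flow = volumetric * density
= 0.1288 * 2518 = 324.3184 kg/s
Convert to t/h: multiply by 3.6
Capacity = 324.3184 * 3.6
= 1167.5462 t/h

1167.5462 t/h


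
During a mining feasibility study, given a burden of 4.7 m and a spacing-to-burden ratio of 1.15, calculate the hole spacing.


Spacing = burden * ratio
= 4.7 * 1.15
= 5.405 m

5.405 m


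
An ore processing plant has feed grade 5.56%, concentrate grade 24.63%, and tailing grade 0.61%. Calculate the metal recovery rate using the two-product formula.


91.2897%

Using the two-product formula:
R = 100 * c * (f - t) / (f * (c - t))
Numerator = 100 * 24.63 * (5.56 - 0.61)
= 100 * 24.63 * 4.95
= 12191.85
Denominator = 5.56 * (24.63 - 0.61)
= 5.56 * 24.02
= 133.5512
R = 12191.85 / 133.5512
= 91.2897%


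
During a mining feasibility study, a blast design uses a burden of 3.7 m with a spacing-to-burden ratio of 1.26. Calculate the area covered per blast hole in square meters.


First, find the spacing:
Spacing = burden * ratio = 3.7 * 1.26
= 4.662 m
Then, calculate the area:
Area = burden * spacing = 3.7 * 4.662
= 17.2494 m^2

17.2494 m^2


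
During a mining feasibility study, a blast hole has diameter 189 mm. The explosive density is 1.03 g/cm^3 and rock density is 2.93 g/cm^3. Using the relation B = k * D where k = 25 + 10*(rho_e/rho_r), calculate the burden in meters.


First, compute k:
rho_e / rho_r = 1.03 / 2.93 = 0.3515358362
k = 25 + 10 * 0.3515358362 = 28.51535836
Then, compute burden:
B = k * D / 1000 = 28.51535836 * 189 / 1000
= 5389.40273 / 1000
= 5.3894 m

5.3894 m


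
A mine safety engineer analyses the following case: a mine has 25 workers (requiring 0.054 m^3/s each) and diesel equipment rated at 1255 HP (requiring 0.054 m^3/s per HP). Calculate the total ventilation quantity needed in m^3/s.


Airflow for workers:
Q_people = 25 * 0.054 = 1.35 m^3/s
Airflow for diesel equipment:
Q_diesel = 1255 * 0.054 = 67.77 m^3/s
Total ventilation:
Q_total = 1.35 + 67.77
= 69.12 m^3/s

69.12 m^3/s


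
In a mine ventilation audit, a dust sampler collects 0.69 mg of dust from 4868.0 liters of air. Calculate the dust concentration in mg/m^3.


0.1417 mg/m^3

Convert liters to m^3: 1 m^3 = 1000 L
Concentration = mass / volume * 1000
= 0.69 / 4868.0 * 1000
= 0.0001417419885 * 1000
= 0.1417 mg/m^3


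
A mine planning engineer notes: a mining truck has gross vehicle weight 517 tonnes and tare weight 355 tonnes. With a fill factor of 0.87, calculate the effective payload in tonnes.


Maximum payload = gross - tare
= 517 - 355 = 162 tonnes
Effective payload = max payload * fill factor
= 162 * 0.87
= 140.94 tonnes

140.94 tonnes


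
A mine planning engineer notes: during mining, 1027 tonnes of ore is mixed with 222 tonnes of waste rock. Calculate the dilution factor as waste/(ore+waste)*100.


17.7742%

Total material = ore + waste
= 1027 + 222 = 1249 tonnes
Dilution = waste / total * 100
= 222 / 1249 * 100
= 0.1777421938 * 100
= 17.7742%


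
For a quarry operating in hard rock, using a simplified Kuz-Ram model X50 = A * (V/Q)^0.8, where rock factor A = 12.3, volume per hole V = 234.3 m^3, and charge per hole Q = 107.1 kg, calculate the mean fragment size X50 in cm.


23.0087 cm

Compute V/Q:
V/Q = 234.3 / 107.1 = 2.18767507
Raise to the power 0.8:
(V/Q)^0.8 = 2.18767507^0.8 = 1.870622933
Multiply by A:
X50 = 12.3 * 1.870622933
= 23.0087 cm


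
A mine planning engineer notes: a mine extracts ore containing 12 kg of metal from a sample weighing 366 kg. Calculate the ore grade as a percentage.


Ore grade = (metal mass / ore mass) * 100
= (12 / 366) * 100
= 0.03278688525 * 100
= 3.2787%

3.2787%


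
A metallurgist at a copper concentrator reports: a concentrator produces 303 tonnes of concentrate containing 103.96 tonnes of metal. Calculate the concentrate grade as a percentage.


34.3102%

Grade = (metal in concentrate / concentrate mass) * 100
= (103.96 / 303) * 100
= 0.3431023102 * 100
= 34.3102%


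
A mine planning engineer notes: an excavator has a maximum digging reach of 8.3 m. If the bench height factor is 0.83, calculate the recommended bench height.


Bench height = reach * factor
= 8.3 * 0.83
= 6.889 m

6.889 m


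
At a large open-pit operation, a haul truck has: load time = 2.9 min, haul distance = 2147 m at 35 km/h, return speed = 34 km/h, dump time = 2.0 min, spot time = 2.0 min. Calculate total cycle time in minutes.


Convert haul speed to m/min: 35 * 1000/60 = 583.3333333 m/min
Haul time = 2147 / 583.3333333 = 3.680571429 min
Convert return speed to m/min: 34 * 1000/60 = 566.6666667 m/min
Return time = 2147 / 566.6666667 = 3.788823529 min
Total cycle time:
= 2.9 + 3.680571429 + 2.0 + 3.788823529 + 2.0
= 14.3694 min

14.3694 min


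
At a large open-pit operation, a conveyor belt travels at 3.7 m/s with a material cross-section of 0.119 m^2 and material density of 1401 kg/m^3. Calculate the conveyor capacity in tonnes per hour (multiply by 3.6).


Volumetric flow = speed * area
= 3.7 * 0.119 = 0.4403 m^3/s
Mass flow = volumetric * density
= 0.4403 * 1401 = 616.8603 kg/s
Convert to t/h: multiply by 3.6
Capacity = 616.8603 * 3.6
= 2220.6971 t/h

2220.6971 t/h


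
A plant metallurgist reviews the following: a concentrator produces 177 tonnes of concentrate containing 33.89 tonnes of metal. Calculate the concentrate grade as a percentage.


Grade = (metal in concentrate / concentrate mass) * 100
= (33.89 / 177) * 100
= 0.1914689266 * 100
= 19.1469%

19.1469%


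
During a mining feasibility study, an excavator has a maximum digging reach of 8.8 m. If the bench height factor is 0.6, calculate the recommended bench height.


5.28 m

Bench height = reach * factor
= 8.8 * 0.6
= 5.28 m


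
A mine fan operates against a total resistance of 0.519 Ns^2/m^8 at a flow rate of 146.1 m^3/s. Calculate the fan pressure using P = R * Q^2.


11078.164 Pa

Compute Q^2:
Q^2 = 146.1^2 = 21345.21
Compute pressure:
P = R * Q^2 = 0.519 * 21345.21
= 11078.164 Pa


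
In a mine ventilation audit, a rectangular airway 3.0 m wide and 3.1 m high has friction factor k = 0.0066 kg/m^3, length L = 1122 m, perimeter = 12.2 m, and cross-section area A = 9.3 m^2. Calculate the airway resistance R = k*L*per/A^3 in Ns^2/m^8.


Compute the numerator:
k * L * per = 0.0066 * 1122 * 12.2
= 90.34344
Compute the denominator:
A^3 = 9.3^3 = 804.357
Resistance:
R = 90.34344 / 804.357
= 0.1123 Ns^2/m^8

0.1123 Ns^2/m^8


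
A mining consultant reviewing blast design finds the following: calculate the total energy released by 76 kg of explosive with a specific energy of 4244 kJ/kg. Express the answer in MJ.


322.544 MJ

Energy = mass * specific_energy / 1000
= 76 * 4244 / 1000
= 322544 / 1000
= 322.544 MJ


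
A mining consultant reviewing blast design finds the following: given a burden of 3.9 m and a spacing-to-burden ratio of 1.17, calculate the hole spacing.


4.563 m

Spacing = burden * ratio
= 3.9 * 1.17
= 4.563 m


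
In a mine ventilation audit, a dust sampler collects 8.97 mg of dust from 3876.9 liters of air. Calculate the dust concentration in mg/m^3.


2.3137 mg/m^3

Convert liters to m^3: 1 m^3 = 1000 L
Concentration = mass / volume * 1000
= 8.97 / 3876.9 * 1000
= 0.002313704248 * 1000
= 2.3137 mg/m^3


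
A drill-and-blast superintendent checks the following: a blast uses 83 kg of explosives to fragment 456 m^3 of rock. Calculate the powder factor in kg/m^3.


Powder factor = explosive mass / rock volume
= 83 / 456
= 0.182 kg/m^3

0.182 kg/m^3


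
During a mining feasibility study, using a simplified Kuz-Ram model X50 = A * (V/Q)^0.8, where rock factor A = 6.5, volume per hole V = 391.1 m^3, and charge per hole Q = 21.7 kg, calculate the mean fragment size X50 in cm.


65.7016 cm

Compute V/Q:
V/Q = 391.1 / 21.7 = 18.02304147
Raise to the power 0.8:
(V/Q)^0.8 = 18.02304147^0.8 = 10.10793559
Multiply by A:
X50 = 6.5 * 10.10793559
= 65.7016 cm


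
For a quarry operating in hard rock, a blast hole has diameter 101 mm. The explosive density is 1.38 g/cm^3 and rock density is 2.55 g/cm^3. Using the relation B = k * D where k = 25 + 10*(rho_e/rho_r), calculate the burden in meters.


First, compute k:
rho_e / rho_r = 1.38 / 2.55 = 0.5411764706
k = 25 + 10 * 0.5411764706 = 30.41176471
Then, compute burden:
B = k * D / 1000 = 30.41176471 * 101 / 1000
= 3071.588235 / 1000
= 3.0716 m

3.0716 m


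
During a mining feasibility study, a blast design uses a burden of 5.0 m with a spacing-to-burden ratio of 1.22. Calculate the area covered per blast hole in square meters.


First, find the spacing:
Spacing = burden * ratio = 5.0 * 1.22
= 6.1 m
Then, calculate the area:
Area = burden * spacing = 5.0 * 6.1
= 30.5 m^2

30.5 m^2


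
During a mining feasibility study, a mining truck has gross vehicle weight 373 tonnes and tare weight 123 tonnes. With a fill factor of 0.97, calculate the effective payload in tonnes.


Maximum payload = gross - tare
= 373 - 123 = 250 tonnes
Effective payload = max payload * fill factor
= 250 * 0.97
= 242.5 tonnes

242.5 tonnes


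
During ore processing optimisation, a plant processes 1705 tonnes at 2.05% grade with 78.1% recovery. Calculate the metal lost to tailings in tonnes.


Total metal in feed:
= 1705 * 2.05 / 100 = 34.9525 tonnes
Metal recovered:
= 34.9525 * 78.1 / 100 = 27.2979025 tonnes
Metal lost to tailings:
= 34.9525 - 27.2979025
= 7.6546 tonnes

7.6546 tonnes


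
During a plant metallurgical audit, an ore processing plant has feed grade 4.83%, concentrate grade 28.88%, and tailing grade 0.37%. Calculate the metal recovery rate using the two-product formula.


93.5379%

Using the two-product formula:
R = 100 * c * (f - t) / (f * (c - t))
Numerator = 100 * 28.88 * (4.83 - 0.37)
= 100 * 28.88 * 4.46
= 12880.48
Denominator = 4.83 * (28.88 - 0.37)
= 4.83 * 28.51
= 137.7033
R = 12880.48 / 137.7033
= 93.5379%


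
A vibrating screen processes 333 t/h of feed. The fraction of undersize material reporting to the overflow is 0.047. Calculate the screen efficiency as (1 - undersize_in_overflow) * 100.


95.3%

Screen efficiency = (1 - fraction of undersize in overflow) * 100
= (1 - 0.047) * 100
= 0.953 * 100
= 95.3%


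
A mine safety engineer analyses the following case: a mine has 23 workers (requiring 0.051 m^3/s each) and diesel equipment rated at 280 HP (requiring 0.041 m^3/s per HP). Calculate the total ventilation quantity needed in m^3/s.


12.653 m^3/s

Airflow for workers:
Q_people = 23 * 0.051 = 1.173 m^3/s
Airflow for diesel equipment:
Q_diesel = 280 * 0.041 = 11.48 m^3/s
Total ventilation:
Q_total = 1.173 + 11.48
= 12.653 m^3/s


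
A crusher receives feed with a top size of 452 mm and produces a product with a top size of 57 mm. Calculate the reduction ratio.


7.9298

Reduction ratio = feed size / product size
= 452 / 57
= 7.9298


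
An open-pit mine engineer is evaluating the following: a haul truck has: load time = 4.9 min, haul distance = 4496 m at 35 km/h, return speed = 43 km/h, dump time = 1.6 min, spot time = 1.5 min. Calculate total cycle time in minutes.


Convert haul speed to m/min: 35 * 1000/60 = 583.3333333 m/min
Haul time = 4496 / 583.3333333 = 7.707428571 min
Convert return speed to m/min: 43 * 1000/60 = 716.6666667 m/min
Return time = 4496 / 716.6666667 = 6.273488372 min
Total cycle time:
= 4.9 + 7.707428571 + 1.6 + 6.273488372 + 1.5
= 21.9809 min

21.9809 min


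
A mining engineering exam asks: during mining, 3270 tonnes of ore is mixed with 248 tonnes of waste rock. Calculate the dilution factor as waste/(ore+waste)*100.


7.0495%

Total material = ore + waste
= 3270 + 248 = 3518 tonnes
Dilution = waste / total * 100
= 248 / 3518 * 100
= 0.0704945992 * 100
= 7.0495%


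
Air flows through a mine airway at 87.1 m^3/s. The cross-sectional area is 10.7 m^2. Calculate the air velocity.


Velocity = flow rate / cross-sectional area
= 87.1 / 10.7
= 8.1402 m/s

8.1402 m/s


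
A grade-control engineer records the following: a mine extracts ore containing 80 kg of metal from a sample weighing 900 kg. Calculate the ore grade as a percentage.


Ore grade = (metal mass / ore mass) * 100
= (80 / 900) * 100
= 0.08888888889 * 100
= 8.8889%

8.8889%


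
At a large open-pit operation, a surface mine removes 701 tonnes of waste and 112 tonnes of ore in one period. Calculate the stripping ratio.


Stripping ratio = waste tonnage / ore tonnage
= 701 / 112
= 6.2589

6.2589


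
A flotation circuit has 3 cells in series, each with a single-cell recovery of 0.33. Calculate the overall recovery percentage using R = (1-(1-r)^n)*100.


69.9237%

Complement of single-cell recovery:
1 - r = 1 - 0.33 = 0.67
Raise to power n:
(1 - r)^3 = 0.67^3 = 0.300763
Overall recovery:
R = (1 - 0.300763) * 100
= 69.9237%


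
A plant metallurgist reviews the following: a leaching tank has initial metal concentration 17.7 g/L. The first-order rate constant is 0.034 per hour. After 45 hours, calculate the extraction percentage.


Compute the exponent:
-k * t = -0.034 * 45 = -1.53
Remaining concentration:
C = 17.7 * exp(-1.53)
= 17.7 * 0.2165356673
= 3.832681311 g/L
Extracted = 17.7 - 3.832681311 = 13.86731869 g/L
Extraction % = 13.86731869 / 17.7 * 100
= 78.3464%

78.3464%


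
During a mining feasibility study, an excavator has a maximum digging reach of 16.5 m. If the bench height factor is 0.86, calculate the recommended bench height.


14.19 m

Bench height = reach * factor
= 16.5 * 0.86
= 14.19 m


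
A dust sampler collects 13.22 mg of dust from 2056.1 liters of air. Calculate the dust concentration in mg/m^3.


6.4296 mg/m^3

Convert liters to m^3: 1 m^3 = 1000 L
Concentration = mass / volume * 1000
= 13.22 / 2056.1 * 1000
= 0.006429648363 * 1000
= 6.4296 mg/m^3


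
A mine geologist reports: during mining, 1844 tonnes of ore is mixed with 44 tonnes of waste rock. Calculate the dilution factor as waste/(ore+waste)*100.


Total material = ore + waste
= 1844 + 44 = 1888 tonnes
Dilution = waste / total * 100
= 44 / 1888 * 100
= 0.02330508475 * 100
= 2.3305%

2.3305%


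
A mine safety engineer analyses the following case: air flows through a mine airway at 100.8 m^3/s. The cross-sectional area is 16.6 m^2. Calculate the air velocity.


Velocity = flow rate / cross-sectional area
= 100.8 / 16.6
= 6.0723 m/s

6.0723 m/s


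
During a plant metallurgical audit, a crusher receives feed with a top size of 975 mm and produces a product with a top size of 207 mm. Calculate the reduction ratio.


4.7101

Reduction ratio = feed size / product size
= 975 / 207
= 4.7101


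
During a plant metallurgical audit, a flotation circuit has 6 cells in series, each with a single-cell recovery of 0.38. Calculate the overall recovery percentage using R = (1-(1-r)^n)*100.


Complement of single-cell recovery:
1 - r = 1 - 0.38 = 0.62
Raise to power n:
(1 - r)^6 = 0.62^6 = 0.05680023558
Overall recovery:
R = (1 - 0.05680023558) * 100
= 94.32%

94.32%


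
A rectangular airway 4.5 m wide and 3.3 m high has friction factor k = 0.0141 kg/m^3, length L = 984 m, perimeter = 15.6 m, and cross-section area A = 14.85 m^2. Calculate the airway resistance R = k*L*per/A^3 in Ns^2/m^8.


0.0661 Ns^2/m^8

Compute the numerator:
k * L * per = 0.0141 * 984 * 15.6
= 216.44064
Compute the denominator:
A^3 = 14.85^3 = 3274.759125
Resistance:
R = 216.44064 / 3274.759125
= 0.0661 Ns^2/m^8


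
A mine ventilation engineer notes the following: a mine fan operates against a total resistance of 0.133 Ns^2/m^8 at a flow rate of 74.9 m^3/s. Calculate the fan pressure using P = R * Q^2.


746.1313 Pa

Compute Q^2:
Q^2 = 74.9^2 = 5610.01
Compute pressure:
P = R * Q^2 = 0.133 * 5610.01
= 746.1313 Pa


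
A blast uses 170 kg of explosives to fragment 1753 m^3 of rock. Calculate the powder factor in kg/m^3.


Powder factor = explosive mass / rock volume
= 170 / 1753
= 0.097 kg/m^3

0.097 kg/m^3


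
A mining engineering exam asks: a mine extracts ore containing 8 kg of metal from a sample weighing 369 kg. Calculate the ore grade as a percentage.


Ore grade = (metal mass / ore mass) * 100
= (8 / 369) * 100
= 0.0216802168 * 100
= 2.168%

2.168%


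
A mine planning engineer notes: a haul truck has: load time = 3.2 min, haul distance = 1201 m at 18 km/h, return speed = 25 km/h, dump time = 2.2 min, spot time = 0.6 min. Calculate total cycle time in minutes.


Convert haul speed to m/min: 18 * 1000/60 = 300 m/min
Haul time = 1201 / 300 = 4.003333333 min
Convert return speed to m/min: 25 * 1000/60 = 416.6666667 m/min
Return time = 1201 / 416.6666667 = 2.8824 min
Total cycle time:
= 3.2 + 4.003333333 + 2.2 + 2.8824 + 0.6
= 12.8857 min

12.8857 min


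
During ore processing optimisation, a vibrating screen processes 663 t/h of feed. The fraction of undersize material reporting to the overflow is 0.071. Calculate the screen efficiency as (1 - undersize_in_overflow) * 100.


92.9%

Screen efficiency = (1 - fraction of undersize in overflow) * 100
= (1 - 0.071) * 100
= 0.929 * 100
= 92.9%


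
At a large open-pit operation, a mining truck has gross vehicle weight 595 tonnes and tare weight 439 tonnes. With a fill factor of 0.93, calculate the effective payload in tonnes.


145.08 tonnes

Maximum payload = gross - tare
= 595 - 439 = 156 tonnes
Effective payload = max payload * fill factor
= 156 * 0.93
= 145.08 tonnes


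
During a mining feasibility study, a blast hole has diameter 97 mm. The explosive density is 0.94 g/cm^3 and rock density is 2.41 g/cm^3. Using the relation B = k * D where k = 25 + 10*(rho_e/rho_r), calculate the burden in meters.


First, compute k:
rho_e / rho_r = 0.94 / 2.41 = 0.3900414938
k = 25 + 10 * 0.3900414938 = 28.90041494
Then, compute burden:
B = k * D / 1000 = 28.90041494 * 97 / 1000
= 2803.340249 / 1000
= 2.8033 m

2.8033 m


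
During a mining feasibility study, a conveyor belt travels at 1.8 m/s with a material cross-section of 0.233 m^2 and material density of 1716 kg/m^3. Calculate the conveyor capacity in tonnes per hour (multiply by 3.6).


Volumetric flow = speed * area
= 1.8 * 0.233 = 0.4194 m^3/s
Mass flow = volumetric * density
= 0.4194 * 1716 = 719.6904 kg/s
Convert to t/h: multiply by 3.6
Capacity = 719.6904 * 3.6
= 2590.8854 t/h

2590.8854 t/h


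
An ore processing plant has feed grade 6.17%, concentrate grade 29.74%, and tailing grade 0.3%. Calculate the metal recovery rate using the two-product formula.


Using the two-product formula:
R = 100 * c * (f - t) / (f * (c - t))
Numerator = 100 * 29.74 * (6.17 - 0.3)
= 100 * 29.74 * 5.87
= 17457.38
Denominator = 6.17 * (29.74 - 0.3)
= 6.17 * 29.44
= 181.6448
R = 17457.38 / 181.6448
= 96.1072%

96.1072%


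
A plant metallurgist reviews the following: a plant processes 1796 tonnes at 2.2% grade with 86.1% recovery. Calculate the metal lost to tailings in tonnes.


5.4922 tonnes

Total metal in feed:
= 1796 * 2.2 / 100 = 39.512 tonnes
Metal recovered:
= 39.512 * 86.1 / 100 = 34.019832 tonnes
Metal lost to tailings:
= 39.512 - 34.019832
= 5.4922 tonnes


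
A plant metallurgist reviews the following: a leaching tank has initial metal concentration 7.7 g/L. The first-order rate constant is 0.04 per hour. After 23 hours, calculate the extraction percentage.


60.1481%

Compute the exponent:
-k * t = -0.04 * 23 = -0.92
Remaining concentration:
C = 7.7 * exp(-0.92)
= 7.7 * 0.3985190411
= 3.068596616 g/L
Extracted = 7.7 - 3.068596616 = 4.631403384 g/L
Extraction % = 4.631403384 / 7.7 * 100
= 60.1481%


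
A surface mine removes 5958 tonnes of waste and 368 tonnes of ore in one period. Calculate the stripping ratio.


Stripping ratio = waste tonnage / ore tonnage
= 5958 / 368
= 16.1902

16.1902


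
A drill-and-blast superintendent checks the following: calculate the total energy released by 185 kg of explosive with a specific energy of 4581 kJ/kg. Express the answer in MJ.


Energy = mass * specific_energy / 1000
= 185 * 4581 / 1000
= 847485 / 1000
= 847.485 MJ

847.485 MJ


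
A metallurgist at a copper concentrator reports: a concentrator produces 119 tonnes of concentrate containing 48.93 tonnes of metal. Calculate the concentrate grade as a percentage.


Grade = (metal in concentrate / concentrate mass) * 100
= (48.93 / 119) * 100
= 0.4111764706 * 100
= 41.1176%

41.1176%


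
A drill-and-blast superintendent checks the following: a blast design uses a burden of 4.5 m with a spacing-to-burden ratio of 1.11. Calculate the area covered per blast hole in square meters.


First, find the spacing:
Spacing = burden * ratio = 4.5 * 1.11
= 4.995 m
Then, calculate the area:
Area = burden * spacing = 4.5 * 4.995
= 22.4775 m^2

22.4775 m^2


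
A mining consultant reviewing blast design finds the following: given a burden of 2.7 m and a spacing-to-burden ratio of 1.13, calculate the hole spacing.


Spacing = burden * ratio
= 2.7 * 1.13
= 3.051 m

3.051 m


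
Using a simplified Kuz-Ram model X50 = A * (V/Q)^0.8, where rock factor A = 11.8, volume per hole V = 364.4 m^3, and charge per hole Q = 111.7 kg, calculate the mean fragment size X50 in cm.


30.388 cm

Compute V/Q:
V/Q = 364.4 / 111.7 = 3.262309758
Raise to the power 0.8:
(V/Q)^0.8 = 3.262309758^0.8 = 2.575254508
Multiply by A:
X50 = 11.8 * 2.575254508
= 30.388 cm


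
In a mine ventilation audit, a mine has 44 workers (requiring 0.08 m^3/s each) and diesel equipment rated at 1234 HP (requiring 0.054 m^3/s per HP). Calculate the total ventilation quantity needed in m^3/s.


Airflow for workers:
Q_people = 44 * 0.08 = 3.52 m^3/s
Airflow for diesel equipment:
Q_diesel = 1234 * 0.054 = 66.636 m^3/s
Total ventilation:
Q_total = 3.52 + 66.636
= 70.156 m^3/s

70.156 m^3/s


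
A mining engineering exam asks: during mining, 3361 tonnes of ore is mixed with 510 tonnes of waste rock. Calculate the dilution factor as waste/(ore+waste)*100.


13.1749%

Total material = ore + waste
= 3361 + 510 = 3871 tonnes
Dilution = waste / total * 100
= 510 / 3871 * 100
= 0.1317489021 * 100
= 13.1749%


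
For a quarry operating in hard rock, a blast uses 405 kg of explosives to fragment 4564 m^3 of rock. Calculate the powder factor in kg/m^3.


0.0887 kg/m^3

Powder factor = explosive mass / rock volume
= 405 / 4564
= 0.0887 kg/m^3


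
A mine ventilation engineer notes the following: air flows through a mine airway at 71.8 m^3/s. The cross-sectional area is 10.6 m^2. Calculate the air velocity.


Velocity = flow rate / cross-sectional area
= 71.8 / 10.6
= 6.7736 m/s

6.7736 m/s


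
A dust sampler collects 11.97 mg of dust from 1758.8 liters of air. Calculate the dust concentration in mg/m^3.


6.8058 mg/m^3

Convert liters to m^3: 1 m^3 = 1000 L
Concentration = mass / volume * 1000
= 11.97 / 1758.8 * 1000
= 0.006805776666 * 1000
= 6.8058 mg/m^3


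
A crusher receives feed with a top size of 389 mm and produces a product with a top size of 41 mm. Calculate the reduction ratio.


Reduction ratio = feed size / product size
= 389 / 41
= 9.4878

9.4878


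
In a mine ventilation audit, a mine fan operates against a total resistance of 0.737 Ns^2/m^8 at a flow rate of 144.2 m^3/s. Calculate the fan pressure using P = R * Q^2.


15324.9127 Pa

Compute Q^2:
Q^2 = 144.2^2 = 20793.64
Compute pressure:
P = R * Q^2 = 0.737 * 20793.64
= 15324.9127 Pa


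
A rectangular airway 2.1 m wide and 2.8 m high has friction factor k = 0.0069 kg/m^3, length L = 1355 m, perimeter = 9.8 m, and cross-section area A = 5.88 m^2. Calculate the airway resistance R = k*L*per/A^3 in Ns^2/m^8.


0.4507 Ns^2/m^8

Compute the numerator:
k * L * per = 0.0069 * 1355 * 9.8
= 91.6251
Compute the denominator:
A^3 = 5.88^3 = 203.297472
Resistance:
R = 91.6251 / 203.297472
= 0.4507 Ns^2/m^8


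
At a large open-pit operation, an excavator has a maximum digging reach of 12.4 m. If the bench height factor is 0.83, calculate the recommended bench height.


Bench height = reach * factor
= 12.4 * 0.83
= 10.292 m

10.292 m


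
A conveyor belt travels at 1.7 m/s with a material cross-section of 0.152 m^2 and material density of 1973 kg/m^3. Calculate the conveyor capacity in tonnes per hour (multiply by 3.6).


1835.3635 t/h

Volumetric flow = speed * area
= 1.7 * 0.152 = 0.2584 m^3/s
Mass flow = volumetric * density
= 0.2584 * 1973 = 509.8232 kg/s
Convert to t/h: multiply by 3.6
Capacity = 509.8232 * 3.6
= 1835.3635 t/h


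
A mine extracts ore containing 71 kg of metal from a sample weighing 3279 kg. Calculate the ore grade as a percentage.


Ore grade = (metal mass / ore mass) * 100
= (71 / 3279) * 100
= 0.02165294297 * 100
= 2.1653%

2.1653%


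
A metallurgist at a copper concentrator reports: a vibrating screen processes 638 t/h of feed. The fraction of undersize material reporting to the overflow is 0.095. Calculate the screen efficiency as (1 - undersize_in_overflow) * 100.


Screen efficiency = (1 - fraction of undersize in overflow) * 100
= (1 - 0.095) * 100
= 0.905 * 100
= 90.5%

90.5%


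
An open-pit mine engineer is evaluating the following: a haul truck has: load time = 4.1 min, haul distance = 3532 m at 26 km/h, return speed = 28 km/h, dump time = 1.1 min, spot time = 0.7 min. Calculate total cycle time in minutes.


21.6193 min

Convert haul speed to m/min: 26 * 1000/60 = 433.3333333 m/min
Haul time = 3532 / 433.3333333 = 8.150769231 min
Convert return speed to m/min: 28 * 1000/60 = 466.6666667 m/min
Return time = 3532 / 466.6666667 = 7.568571429 min
Total cycle time:
= 4.1 + 8.150769231 + 1.1 + 7.568571429 + 0.7
= 21.6193 min


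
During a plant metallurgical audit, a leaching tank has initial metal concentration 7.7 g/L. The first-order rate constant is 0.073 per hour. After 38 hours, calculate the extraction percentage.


93.7588%

Compute the exponent:
-k * t = -0.073 * 38 = -2.774
Remaining concentration:
C = 7.7 * exp(-2.774)
= 7.7 * 0.06241185735
= 0.4805713016 g/L
Extracted = 7.7 - 0.4805713016 = 7.219428698 g/L
Extraction % = 7.219428698 / 7.7 * 100
= 93.7588%


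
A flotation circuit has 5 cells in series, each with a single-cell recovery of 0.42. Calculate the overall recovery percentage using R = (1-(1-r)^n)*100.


Complement of single-cell recovery:
1 - r = 1 - 0.42 = 0.58
Raise to power n:
(1 - r)^5 = 0.58^5 = 0.0656356768
Overall recovery:
R = (1 - 0.0656356768) * 100
= 93.4364%

93.4364%


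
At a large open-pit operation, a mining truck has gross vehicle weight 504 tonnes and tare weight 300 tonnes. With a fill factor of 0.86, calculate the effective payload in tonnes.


Maximum payload = gross - tare
= 504 - 300 = 204 tonnes
Effective payload = max payload * fill factor
= 204 * 0.86
= 175.44 tonnes

175.44 tonnes


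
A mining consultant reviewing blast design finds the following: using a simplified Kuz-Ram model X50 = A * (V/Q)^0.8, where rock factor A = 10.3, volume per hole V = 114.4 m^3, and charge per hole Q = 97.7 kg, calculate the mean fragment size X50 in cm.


Compute V/Q:
V/Q = 114.4 / 97.7 = 1.170931423
Raise to the power 0.8:
(V/Q)^0.8 = 1.170931423^0.8 = 1.134553993
Multiply by A:
X50 = 10.3 * 1.134553993
= 11.6859 cm

11.6859 cm


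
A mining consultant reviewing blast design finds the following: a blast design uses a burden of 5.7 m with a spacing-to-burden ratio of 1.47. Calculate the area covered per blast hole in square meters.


First, find the spacing:
Spacing = burden * ratio = 5.7 * 1.47
= 8.379 m
Then, calculate the area:
Area = burden * spacing = 5.7 * 8.379
= 47.7603 m^2

47.7603 m^2


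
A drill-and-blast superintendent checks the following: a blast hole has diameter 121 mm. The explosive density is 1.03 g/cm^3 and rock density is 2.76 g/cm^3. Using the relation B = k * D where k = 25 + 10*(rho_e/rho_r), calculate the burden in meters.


3.4766 m

First, compute k:
rho_e / rho_r = 1.03 / 2.76 = 0.3731884058
k = 25 + 10 * 0.3731884058 = 28.73188406
Then, compute burden:
B = k * D / 1000 = 28.73188406 * 121 / 1000
= 3476.557971 / 1000
= 3.4766 m


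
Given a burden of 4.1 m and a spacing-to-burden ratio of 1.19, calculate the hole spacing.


Spacing = burden * ratio
= 4.1 * 1.19
= 4.879 m

4.879 m


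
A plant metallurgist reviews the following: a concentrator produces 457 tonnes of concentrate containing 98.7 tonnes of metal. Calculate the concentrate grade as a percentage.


21.5974%

Grade = (metal in concentrate / concentrate mass) * 100
= (98.7 / 457) * 100
= 0.2159737418 * 100
= 21.5974%


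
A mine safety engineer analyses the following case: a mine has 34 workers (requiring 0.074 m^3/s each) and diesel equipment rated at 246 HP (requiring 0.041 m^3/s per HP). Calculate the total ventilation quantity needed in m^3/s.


12.602 m^3/s

Airflow for workers:
Q_people = 34 * 0.074 = 2.516 m^3/s
Airflow for diesel equipment:
Q_diesel = 246 * 0.041 = 10.086 m^3/s
Total ventilation:
Q_total = 2.516 + 10.086
= 12.602 m^3/s


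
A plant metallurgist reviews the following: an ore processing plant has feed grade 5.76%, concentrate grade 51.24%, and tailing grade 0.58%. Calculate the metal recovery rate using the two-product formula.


90.9602%

Using the two-product formula:
R = 100 * c * (f - t) / (f * (c - t))
Numerator = 100 * 51.24 * (5.76 - 0.58)
= 100 * 51.24 * 5.18
= 26542.32
Denominator = 5.76 * (51.24 - 0.58)
= 5.76 * 50.66
= 291.8016
R = 26542.32 / 291.8016
= 90.9602%


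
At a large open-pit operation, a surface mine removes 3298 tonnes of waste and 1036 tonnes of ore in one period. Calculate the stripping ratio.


Stripping ratio = waste tonnage / ore tonnage
= 3298 / 1036
= 3.1834

3.1834


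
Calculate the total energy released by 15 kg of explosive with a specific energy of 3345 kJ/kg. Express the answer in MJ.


Energy = mass * specific_energy / 1000
= 15 * 3345 / 1000
= 50175 / 1000
= 50.175 MJ

50.175 MJ


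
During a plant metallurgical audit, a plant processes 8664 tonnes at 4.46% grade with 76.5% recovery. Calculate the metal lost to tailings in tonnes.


Total metal in feed:
= 8664 * 4.46 / 100 = 386.4144 tonnes
Metal recovered:
= 386.4144 * 76.5 / 100 = 295.607016 tonnes
Metal lost to tailings:
= 386.4144 - 295.607016
= 90.8074 tonnes

90.8074 tonnes


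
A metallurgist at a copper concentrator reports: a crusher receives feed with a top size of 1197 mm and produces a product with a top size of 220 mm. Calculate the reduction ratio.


5.4409

Reduction ratio = feed size / product size
= 1197 / 220
= 5.4409


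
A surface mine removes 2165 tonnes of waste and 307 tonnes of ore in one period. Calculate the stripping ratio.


Stripping ratio = waste tonnage / ore tonnage
= 2165 / 307
= 7.0521

7.0521


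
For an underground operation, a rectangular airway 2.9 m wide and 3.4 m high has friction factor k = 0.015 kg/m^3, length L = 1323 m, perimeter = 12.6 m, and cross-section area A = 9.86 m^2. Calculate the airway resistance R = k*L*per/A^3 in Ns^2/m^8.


Compute the numerator:
k * L * per = 0.015 * 1323 * 12.6
= 250.047
Compute the denominator:
A^3 = 9.86^3 = 958.585256
Resistance:
R = 250.047 / 958.585256
= 0.2609 Ns^2/m^8

0.2609 Ns^2/m^8


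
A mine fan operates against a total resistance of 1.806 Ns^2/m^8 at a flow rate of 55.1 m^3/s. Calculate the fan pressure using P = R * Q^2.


5483.0341 Pa

Compute Q^2:
Q^2 = 55.1^2 = 3036.01
Compute pressure:
P = R * Q^2 = 1.806 * 3036.01
= 5483.0341 Pa


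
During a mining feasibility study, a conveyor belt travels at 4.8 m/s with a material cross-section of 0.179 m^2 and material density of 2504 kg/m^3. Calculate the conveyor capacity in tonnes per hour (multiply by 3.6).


7745.1725 t/h

Volumetric flow = speed * area
= 4.8 * 0.179 = 0.8592 m^3/s
Mass flow = volumetric * density
= 0.8592 * 2504 = 2151.4368 kg/s
Convert to t/h: multiply by 3.6
Capacity = 2151.4368 * 3.6
= 7745.1725 t/h


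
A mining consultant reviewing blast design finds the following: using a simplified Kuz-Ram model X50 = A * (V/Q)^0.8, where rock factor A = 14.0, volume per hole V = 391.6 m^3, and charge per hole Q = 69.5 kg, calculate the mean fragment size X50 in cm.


55.8231 cm

Compute V/Q:
V/Q = 391.6 / 69.5 = 5.634532374
Raise to the power 0.8:
(V/Q)^0.8 = 5.634532374^0.8 = 3.98736785
Multiply by A:
X50 = 14.0 * 3.98736785
= 55.8231 cm


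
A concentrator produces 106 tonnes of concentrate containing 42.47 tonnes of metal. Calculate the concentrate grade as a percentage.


40.066%

Grade = (metal in concentrate / concentrate mass) * 100
= (42.47 / 106) * 100
= 0.4006603774 * 100
= 40.066%


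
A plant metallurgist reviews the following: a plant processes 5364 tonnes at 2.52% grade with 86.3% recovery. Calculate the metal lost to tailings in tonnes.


18.5187 tonnes

Total metal in feed:
= 5364 * 2.52 / 100 = 135.1728 tonnes
Metal recovered:
= 135.1728 * 86.3 / 100 = 116.6541264 tonnes
Metal lost to tailings:
= 135.1728 - 116.6541264
= 18.5187 tonnes


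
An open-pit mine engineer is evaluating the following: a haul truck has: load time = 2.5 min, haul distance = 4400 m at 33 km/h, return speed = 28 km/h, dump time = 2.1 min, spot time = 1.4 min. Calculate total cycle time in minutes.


23.4286 min

Convert haul speed to m/min: 33 * 1000/60 = 550 m/min
Haul time = 4400 / 550 = 8 min
Convert return speed to m/min: 28 * 1000/60 = 466.6666667 m/min
Return time = 4400 / 466.6666667 = 9.428571429 min
Total cycle time:
= 2.5 + 8 + 2.1 + 9.428571429 + 1.4
= 23.4286 min


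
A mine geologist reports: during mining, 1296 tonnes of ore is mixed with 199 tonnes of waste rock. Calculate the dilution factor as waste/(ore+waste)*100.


13.311%

Total material = ore + waste
= 1296 + 199 = 1495 tonnes
Dilution = waste / total * 100
= 199 / 1495 * 100
= 0.1331103679 * 100
= 13.311%


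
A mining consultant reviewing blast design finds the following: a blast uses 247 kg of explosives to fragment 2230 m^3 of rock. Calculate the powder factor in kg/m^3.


Powder factor = explosive mass / rock volume
= 247 / 2230
= 0.1108 kg/m^3

0.1108 kg/m^3


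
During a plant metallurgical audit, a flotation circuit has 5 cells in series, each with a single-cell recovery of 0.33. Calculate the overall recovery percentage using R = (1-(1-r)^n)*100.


86.4987%

Complement of single-cell recovery:
1 - r = 1 - 0.33 = 0.67
Raise to power n:
(1 - r)^5 = 0.67^5 = 0.1350125107
Overall recovery:
R = (1 - 0.1350125107) * 100
= 86.4987%


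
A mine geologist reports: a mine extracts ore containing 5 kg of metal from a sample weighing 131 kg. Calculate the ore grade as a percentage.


Ore grade = (metal mass / ore mass) * 100
= (5 / 131) * 100
= 0.03816793893 * 100
= 3.8168%

3.8168%


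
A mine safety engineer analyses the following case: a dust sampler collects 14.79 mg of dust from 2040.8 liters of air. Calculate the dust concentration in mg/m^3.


Convert liters to m^3: 1 m^3 = 1000 L
Concentration = mass / volume * 1000
= 14.79 / 2040.8 * 1000
= 0.007247157977 * 1000
= 7.2472 mg/m^3

7.2472 mg/m^3


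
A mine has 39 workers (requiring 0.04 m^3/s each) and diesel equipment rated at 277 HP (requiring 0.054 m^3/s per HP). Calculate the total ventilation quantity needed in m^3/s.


Airflow for workers:
Q_people = 39 * 0.04 = 1.56 m^3/s
Airflow for diesel equipment:
Q_diesel = 277 * 0.054 = 14.958 m^3/s
Total ventilation:
Q_total = 1.56 + 14.958
= 16.518 m^3/s

16.518 m^3/s


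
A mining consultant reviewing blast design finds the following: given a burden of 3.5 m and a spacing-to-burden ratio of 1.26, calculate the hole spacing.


Spacing = burden * ratio
= 3.5 * 1.26
= 4.41 m

4.41 m


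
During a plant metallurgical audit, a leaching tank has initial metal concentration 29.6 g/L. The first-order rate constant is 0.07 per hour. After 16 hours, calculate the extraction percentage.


Compute the exponent:
-k * t = -0.07 * 16 = -1.12
Remaining concentration:
C = 29.6 * exp(-1.12)
= 29.6 * 0.3262797946
= 9.657881921 g/L
Extracted = 29.6 - 9.657881921 = 19.94211808 g/L
Extraction % = 19.94211808 / 29.6 * 100
= 67.372%

67.372%


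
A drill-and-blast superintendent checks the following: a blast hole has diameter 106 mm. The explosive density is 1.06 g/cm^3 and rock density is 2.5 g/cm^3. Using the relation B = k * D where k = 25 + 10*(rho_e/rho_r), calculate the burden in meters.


First, compute k:
rho_e / rho_r = 1.06 / 2.5 = 0.424
k = 25 + 10 * 0.424 = 29.24
Then, compute burden:
B = k * D / 1000 = 29.24 * 106 / 1000
= 3099.44 / 1000
= 3.0994 m

3.0994 m
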